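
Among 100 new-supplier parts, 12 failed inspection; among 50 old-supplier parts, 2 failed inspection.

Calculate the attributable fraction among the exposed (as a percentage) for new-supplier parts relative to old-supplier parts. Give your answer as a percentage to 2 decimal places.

AR% = 66.67%

risk, new-supplier parts = 12/100 = 0.12000
risk, old-supplier parts = 2/50 = 0.04000
AR% = (0.12000 − 0.04000) / 0.12000 = 0.6667 → 66.67%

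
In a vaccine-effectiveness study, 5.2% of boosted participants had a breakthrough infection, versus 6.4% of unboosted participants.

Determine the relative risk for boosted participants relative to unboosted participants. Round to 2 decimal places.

RR = 0.0520 / 0.0640 = 0.81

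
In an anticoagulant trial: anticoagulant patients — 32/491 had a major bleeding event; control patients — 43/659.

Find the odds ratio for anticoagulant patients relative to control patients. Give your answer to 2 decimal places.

OR = (32 × 616) / (459 × 43) = 19712/19737 ≈ 1.00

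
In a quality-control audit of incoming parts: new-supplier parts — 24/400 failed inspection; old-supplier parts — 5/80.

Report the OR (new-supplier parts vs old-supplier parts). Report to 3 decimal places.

OR = (24 × 75) / (376 × 5) = 1800/1880 ≈ 0.957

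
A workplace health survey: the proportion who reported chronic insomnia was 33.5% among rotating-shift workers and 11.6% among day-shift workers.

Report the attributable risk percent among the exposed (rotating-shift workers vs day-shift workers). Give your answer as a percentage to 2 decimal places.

AR% = (0.3350 − 0.1160) / 0.3350 = 0.6537 → 65.37%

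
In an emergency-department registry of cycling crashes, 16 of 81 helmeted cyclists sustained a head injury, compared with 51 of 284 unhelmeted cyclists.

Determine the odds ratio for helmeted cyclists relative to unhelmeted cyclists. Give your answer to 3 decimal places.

OR = (16 × 233) / (65 × 51) = 3728/3315 ≈ 1.125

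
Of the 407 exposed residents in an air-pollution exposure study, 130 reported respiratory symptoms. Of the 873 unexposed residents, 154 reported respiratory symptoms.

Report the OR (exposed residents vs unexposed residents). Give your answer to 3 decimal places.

2.191

odds, exposed residents = 130/277 = 0.4693
odds, unexposed residents = 154/719 = 0.2142
OR = 0.4693 / 0.2142 = 2.191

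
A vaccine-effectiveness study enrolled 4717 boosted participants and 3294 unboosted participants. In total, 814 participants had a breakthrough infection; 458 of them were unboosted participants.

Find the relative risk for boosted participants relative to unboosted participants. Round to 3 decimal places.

boosted participants with the outcome: 814 − 458 = 356
boosted participants without the outcome: 4717 − 356 = 4361
unboosted participants without the outcome: 3294 − 458 = 2836
risk, boosted participants = 356/4717 = 0.0755
risk, unboosted participants = 458/3294 = 0.1390
RR = 0.0755 / 0.1390 = 0.543

0.543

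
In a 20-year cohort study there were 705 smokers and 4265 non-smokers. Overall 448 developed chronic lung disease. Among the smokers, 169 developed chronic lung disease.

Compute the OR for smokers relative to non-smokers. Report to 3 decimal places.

4.505

smokers without the outcome: 705 − 169 = 536
non-smokers with the outcome: 448 − 169 = 279
non-smokers without the outcome: 4265 − 279 = 3986
OR = (169 × 3986) / (536 × 279) = 673634/149544 ≈ 4.505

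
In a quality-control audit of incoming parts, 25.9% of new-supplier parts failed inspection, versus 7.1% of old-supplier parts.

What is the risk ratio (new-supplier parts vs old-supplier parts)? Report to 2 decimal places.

RR = 0.2590 / 0.0710 = 3.65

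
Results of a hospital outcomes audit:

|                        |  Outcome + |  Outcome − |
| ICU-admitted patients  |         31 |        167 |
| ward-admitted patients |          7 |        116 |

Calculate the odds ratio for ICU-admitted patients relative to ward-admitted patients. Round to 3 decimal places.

OR = (31 × 116) / (167 × 7) = 3596/1169 ≈ 3.076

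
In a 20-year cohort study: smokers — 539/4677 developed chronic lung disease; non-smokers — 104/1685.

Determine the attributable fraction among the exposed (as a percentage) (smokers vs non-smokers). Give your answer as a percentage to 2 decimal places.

46.44%

risk, smokers = 539/4677 = 0.1152
risk, non-smokers = 104/1685 = 0.0617
AR% = (0.1152 − 0.0617) / 0.1152 = 0.4644 → 46.44%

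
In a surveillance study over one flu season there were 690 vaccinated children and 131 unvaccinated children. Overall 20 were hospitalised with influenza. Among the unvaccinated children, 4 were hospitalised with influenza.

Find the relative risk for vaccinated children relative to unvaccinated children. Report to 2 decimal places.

RR ≈ 0.76

vaccinated children with the outcome: 20 − 4 = 16
vaccinated children without the outcome: 690 − 16 = 674
unvaccinated children without the outcome: 131 − 4 = 127
risk, vaccinated children = 16/690 = 0.02319
risk, unvaccinated children = 4/131 = 0.03053
RR = 0.02319 / 0.03053 = 0.76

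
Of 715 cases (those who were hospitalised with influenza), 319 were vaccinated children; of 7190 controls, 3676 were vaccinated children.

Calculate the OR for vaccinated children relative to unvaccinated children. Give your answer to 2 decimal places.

OR = (319 × 3514) / (3676 × 396) = 1120966/1455696 ≈ 0.77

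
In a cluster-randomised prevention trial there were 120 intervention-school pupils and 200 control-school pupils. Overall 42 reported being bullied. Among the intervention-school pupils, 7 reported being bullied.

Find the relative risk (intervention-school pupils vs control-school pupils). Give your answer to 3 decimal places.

intervention-school pupils without the outcome: 120 − 7 = 113
control-school pupils with the outcome: 42 − 7 = 35
control-school pupils without the outcome: 200 − 35 = 165
risk, intervention-school pupils = 7/120 = 0.0583
risk, control-school pupils = 35/200 = 0.1750
RR = 0.0583 / 0.1750 = 0.333

0.333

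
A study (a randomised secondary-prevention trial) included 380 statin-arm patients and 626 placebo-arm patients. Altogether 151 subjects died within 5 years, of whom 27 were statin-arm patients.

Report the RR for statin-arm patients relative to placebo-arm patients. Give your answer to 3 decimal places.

RR = 0.359

statin-arm patients without the outcome: 380 − 27 = 353
placebo-arm patients with the outcome: 151 − 27 = 124
placebo-arm patients without the outcome: 626 − 124 = 502
risk, statin-arm patients = 27/380 = 0.0711
risk, placebo-arm patients = 124/626 = 0.1981
RR = 0.0711 / 0.1981 = 0.359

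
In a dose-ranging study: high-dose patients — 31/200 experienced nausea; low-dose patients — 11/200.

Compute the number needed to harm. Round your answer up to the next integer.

risk, high-dose patients = 31/200 = 0.155000
risk, low-dose patients = 11/200 = 0.055000
absolute risk difference = 0.100000
1 / 0.100000 = 10.000 → round up → 10

10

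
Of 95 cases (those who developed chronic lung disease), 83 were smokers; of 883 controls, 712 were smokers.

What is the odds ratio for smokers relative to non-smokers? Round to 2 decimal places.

OR = (83 × 171) / (712 × 12) = 14193/8544 ≈ 1.66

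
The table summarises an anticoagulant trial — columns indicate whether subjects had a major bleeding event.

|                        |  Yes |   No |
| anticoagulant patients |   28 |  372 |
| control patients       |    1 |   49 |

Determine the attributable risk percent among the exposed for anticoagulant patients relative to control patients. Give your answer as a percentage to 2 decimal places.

risk, anticoagulant patients = 28/400 = 0.07000
risk, control patients = 1/50 = 0.02000
AR% = (0.07000 − 0.02000) / 0.07000 = 0.7143 → 71.43%

AR% ≈ 71.43%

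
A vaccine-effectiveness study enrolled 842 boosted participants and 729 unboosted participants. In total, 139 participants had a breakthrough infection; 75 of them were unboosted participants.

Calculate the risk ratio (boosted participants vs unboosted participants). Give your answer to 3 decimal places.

RR ≈ 0.739

boosted participants with the outcome: 139 − 75 = 64
boosted participants without the outcome: 842 − 64 = 778
unboosted participants without the outcome: 729 − 75 = 654
risk, boosted participants = 64/842 = 0.0760
risk, unboosted participants = 75/729 = 0.1029
RR = 0.0760 / 0.1029 = 0.739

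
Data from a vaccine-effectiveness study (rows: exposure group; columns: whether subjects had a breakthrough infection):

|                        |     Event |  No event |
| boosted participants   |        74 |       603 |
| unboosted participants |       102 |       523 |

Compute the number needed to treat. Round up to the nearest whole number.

risk, boosted participants = 74/677 = 0.109306
risk, unboosted participants = 102/625 = 0.163200
absolute risk difference = 0.053894
1 / 0.053894 = 18.555 → round up → 19

NNT: 19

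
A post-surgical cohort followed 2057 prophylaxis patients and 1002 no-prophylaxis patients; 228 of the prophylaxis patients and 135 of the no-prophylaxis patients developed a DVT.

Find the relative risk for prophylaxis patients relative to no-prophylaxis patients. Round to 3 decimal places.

risk, prophylaxis patients = 228/2057 = 0.1108
risk, no-prophylaxis patients = 135/1002 = 0.1347
RR = 0.1108 / 0.1347 = 0.823

RR = 0.823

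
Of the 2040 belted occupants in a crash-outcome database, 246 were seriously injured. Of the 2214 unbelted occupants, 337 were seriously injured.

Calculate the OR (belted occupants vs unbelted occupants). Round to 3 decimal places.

OR ≈ 0.764

odds, belted occupants = 246/1794 = 0.1371
odds, unbelted occupants = 337/1877 = 0.1795
OR = 0.1371 / 0.1795 = 0.764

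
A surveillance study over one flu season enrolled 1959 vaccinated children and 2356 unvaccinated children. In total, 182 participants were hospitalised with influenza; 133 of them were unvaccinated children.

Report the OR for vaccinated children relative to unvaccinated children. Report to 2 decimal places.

vaccinated children with the outcome: 182 − 133 = 49
vaccinated children without the outcome: 1959 − 49 = 1910
unvaccinated children without the outcome: 2356 − 133 = 2223
odds, vaccinated children = 49/1910 = 0.02565
odds, unvaccinated children = 133/2223 = 0.05983
OR = 0.02565 / 0.05983 = 0.43

OR: 0.43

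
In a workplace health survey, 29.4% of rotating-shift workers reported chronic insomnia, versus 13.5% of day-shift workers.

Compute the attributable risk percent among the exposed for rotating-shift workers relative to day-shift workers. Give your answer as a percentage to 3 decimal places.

AR% = (0.2940 − 0.1350) / 0.2940 = 0.5408 → 54.082%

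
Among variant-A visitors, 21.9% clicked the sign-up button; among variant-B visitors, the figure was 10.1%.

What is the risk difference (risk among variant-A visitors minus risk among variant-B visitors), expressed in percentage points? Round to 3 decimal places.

risk difference = 0.2190 − 0.1010 = 0.1180 → 11.800 percentage points

RD ≈ 11.800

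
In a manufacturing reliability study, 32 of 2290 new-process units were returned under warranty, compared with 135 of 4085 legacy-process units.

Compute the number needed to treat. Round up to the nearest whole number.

risk, new-process units = 32/2290 = 0.013974
risk, legacy-process units = 135/4085 = 0.033048
absolute risk difference = 0.019074
1 / 0.019074 = 52.427 → round up → 53

NNT ≈ 53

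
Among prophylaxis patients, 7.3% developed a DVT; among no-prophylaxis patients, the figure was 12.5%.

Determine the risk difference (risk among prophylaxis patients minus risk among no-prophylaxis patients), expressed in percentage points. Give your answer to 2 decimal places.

risk difference = 0.0730 − 0.1250 = -0.0520 → -5.20 percentage points

-5.20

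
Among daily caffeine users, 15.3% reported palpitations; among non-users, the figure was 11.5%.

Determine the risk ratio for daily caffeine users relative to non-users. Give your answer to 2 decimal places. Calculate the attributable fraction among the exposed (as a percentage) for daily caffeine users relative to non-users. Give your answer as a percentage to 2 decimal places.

RR = 1.33; AR% = 24.84%

RR = 0.1530 / 0.1150 = 1.33
AR% = (0.1530 − 0.1150) / 0.1530 = 0.2484 → 24.84%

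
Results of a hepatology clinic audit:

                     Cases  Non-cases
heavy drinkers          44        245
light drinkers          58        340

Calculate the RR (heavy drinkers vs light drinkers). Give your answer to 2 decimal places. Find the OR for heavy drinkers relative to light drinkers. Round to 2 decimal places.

risk, heavy drinkers = 44/289 = 0.1522
risk, light drinkers = 58/398 = 0.1457
RR = 0.1522 / 0.1457 = 1.04
OR = (44 × 340) / (245 × 58) = 14960/14210 ≈ 1.05

RR = 1.04; OR = 1.05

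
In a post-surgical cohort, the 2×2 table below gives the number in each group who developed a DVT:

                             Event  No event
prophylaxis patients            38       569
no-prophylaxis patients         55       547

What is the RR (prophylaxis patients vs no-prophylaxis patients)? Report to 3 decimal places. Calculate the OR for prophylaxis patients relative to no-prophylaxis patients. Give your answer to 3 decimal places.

RR = 0.685; OR = 0.664

risk, prophylaxis patients = 38/607 = 0.0626
risk, no-prophylaxis patients = 55/602 = 0.0914
RR = 0.0626 / 0.0914 = 0.685
OR = (38 × 547) / (569 × 55) = 20786/31295 ≈ 0.664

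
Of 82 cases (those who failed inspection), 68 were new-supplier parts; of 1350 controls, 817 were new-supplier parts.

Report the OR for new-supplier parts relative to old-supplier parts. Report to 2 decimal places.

odds, new-supplier parts = 68/817 = 0.08323
odds, old-supplier parts = 14/533 = 0.02627
OR = 0.08323 / 0.02627 = 3.17

OR ≈ 3.17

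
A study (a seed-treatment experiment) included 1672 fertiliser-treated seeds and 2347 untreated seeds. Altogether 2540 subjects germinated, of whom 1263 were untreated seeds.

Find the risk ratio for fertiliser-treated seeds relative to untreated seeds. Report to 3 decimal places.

fertiliser-treated seeds with the outcome: 2540 − 1263 = 1277
fertiliser-treated seeds without the outcome: 1672 − 1277 = 395
untreated seeds without the outcome: 2347 − 1263 = 1084
risk, fertiliser-treated seeds = 1277/1672 = 0.7638
risk, untreated seeds = 1263/2347 = 0.5381
RR = 0.7638 / 0.5381 = 1.419

1.419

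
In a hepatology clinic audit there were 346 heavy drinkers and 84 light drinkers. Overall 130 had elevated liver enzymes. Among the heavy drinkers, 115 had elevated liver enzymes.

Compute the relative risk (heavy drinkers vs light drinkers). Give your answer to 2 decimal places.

heavy drinkers without the outcome: 346 − 115 = 231
light drinkers with the outcome: 130 − 115 = 15
light drinkers without the outcome: 84 − 15 = 69
risk, heavy drinkers = 115/346 = 0.3324
risk, light drinkers = 15/84 = 0.1786
RR = 0.3324 / 0.1786 = 1.86

1.86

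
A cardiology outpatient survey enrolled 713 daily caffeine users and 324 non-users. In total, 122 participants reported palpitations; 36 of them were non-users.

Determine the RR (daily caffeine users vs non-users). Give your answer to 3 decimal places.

1.086

daily caffeine users with the outcome: 122 − 36 = 86
daily caffeine users without the outcome: 713 − 86 = 627
non-users without the outcome: 324 − 36 = 288
risk, daily caffeine users = 86/713 = 0.1206
risk, non-users = 36/324 = 0.1111
RR = 0.1206 / 0.1111 = 1.086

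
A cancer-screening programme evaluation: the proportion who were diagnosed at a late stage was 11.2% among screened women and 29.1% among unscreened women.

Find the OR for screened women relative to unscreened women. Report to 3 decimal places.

0.307

odds, screened women = 0.1120/0.8880 = 0.1261
odds, unscreened women = 0.2910/0.7090 = 0.4104
OR = 0.1261 / 0.4104 = 0.307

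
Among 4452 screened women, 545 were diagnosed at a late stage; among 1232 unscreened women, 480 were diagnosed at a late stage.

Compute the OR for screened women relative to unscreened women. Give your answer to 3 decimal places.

OR = (545 × 752) / (3907 × 480) = 409840/1875360 ≈ 0.219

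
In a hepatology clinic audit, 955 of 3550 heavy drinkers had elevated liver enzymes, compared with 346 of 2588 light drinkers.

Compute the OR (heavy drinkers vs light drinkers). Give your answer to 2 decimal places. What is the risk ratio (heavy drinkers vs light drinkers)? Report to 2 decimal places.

OR = (955 × 2242) / (2595 × 346) = 2141110/897870 ≈ 2.38
risk, heavy drinkers = 955/3550 = 0.2690
risk, light drinkers = 346/2588 = 0.1337
RR = 0.2690 / 0.1337 = 2.01

OR = 2.38; RR = 2.01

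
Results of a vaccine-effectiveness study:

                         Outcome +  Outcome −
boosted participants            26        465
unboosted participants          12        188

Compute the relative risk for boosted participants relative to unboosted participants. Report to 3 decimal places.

risk, boosted participants = 26/491 = 0.0530
risk, unboosted participants = 12/200 = 0.0600
RR = 0.0530 / 0.0600 = 0.883

RR ≈ 0.883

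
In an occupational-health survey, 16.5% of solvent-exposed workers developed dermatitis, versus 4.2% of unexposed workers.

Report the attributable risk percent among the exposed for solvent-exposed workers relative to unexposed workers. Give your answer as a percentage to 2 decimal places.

AR% = (0.16500 − 0.04200) / 0.16500 = 0.7455 → 74.55%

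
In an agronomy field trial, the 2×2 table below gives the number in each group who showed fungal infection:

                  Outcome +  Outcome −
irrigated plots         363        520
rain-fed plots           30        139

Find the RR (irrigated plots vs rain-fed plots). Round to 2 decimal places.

2.32

risk, irrigated plots = 363/883 = 0.4111
risk, rain-fed plots = 30/169 = 0.1775
RR = 0.4111 / 0.1775 = 2.32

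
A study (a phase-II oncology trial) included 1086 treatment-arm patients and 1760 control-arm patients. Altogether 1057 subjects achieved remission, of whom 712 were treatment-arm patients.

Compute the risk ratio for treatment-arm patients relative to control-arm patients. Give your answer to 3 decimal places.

treatment-arm patients without the outcome: 1086 − 712 = 374
control-arm patients with the outcome: 1057 − 712 = 345
control-arm patients without the outcome: 1760 − 345 = 1415
risk, treatment-arm patients = 712/1086 = 0.6556
risk, control-arm patients = 345/1760 = 0.1960
RR = 0.6556 / 0.1960 = 3.345

RR = 3.345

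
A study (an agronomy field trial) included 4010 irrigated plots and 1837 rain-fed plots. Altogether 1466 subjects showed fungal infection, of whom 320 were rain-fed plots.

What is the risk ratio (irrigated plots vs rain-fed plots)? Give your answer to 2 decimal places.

RR = 1.64

irrigated plots with the outcome: 1466 − 320 = 1146
irrigated plots without the outcome: 4010 − 1146 = 2864
rain-fed plots without the outcome: 1837 − 320 = 1517
risk, irrigated plots = 1146/4010 = 0.2858
risk, rain-fed plots = 320/1837 = 0.1742
RR = 0.2858 / 0.1742 = 1.64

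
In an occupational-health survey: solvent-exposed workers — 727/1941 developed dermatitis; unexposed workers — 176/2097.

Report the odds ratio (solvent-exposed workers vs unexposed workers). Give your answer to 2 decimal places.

OR = (727 × 1921) / (1214 × 176) = 1396567/213664 ≈ 6.54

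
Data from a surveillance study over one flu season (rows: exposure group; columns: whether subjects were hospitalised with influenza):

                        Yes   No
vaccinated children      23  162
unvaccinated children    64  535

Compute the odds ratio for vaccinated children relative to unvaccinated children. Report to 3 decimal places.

OR = (23 × 535) / (162 × 64) = 12305/10368 ≈ 1.187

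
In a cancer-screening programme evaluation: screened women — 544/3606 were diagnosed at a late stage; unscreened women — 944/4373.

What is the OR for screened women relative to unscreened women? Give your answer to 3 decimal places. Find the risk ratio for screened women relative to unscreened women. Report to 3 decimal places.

OR = 0.645; RR = 0.699

OR = (544 × 3429) / (3062 × 944) = 1865376/2890528 ≈ 0.645
risk, screened women = 544/3606 = 0.1509
risk, unscreened women = 944/4373 = 0.2159
RR = 0.1509 / 0.2159 = 0.699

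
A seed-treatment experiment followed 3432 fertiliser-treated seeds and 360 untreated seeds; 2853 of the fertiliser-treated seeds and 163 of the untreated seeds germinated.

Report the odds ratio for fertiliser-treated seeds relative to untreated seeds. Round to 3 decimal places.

5.955

odds, fertiliser-treated seeds = 2853/579 = 4.9275
odds, untreated seeds = 163/197 = 0.8274
OR = 4.9275 / 0.8274 = 5.955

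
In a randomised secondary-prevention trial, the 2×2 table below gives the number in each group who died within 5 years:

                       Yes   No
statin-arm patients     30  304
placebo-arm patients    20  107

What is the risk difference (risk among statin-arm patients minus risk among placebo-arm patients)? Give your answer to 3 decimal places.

risk, statin-arm patients = 30/334 = 0.0898
risk, placebo-arm patients = 20/127 = 0.1575
risk difference = 0.0898 − 0.1575 = -0.068

RD = -0.068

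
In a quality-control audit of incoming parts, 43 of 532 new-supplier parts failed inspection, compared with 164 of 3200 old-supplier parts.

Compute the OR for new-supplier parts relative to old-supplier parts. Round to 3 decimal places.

OR = (43 × 3036) / (489 × 164) = 130548/80196 ≈ 1.628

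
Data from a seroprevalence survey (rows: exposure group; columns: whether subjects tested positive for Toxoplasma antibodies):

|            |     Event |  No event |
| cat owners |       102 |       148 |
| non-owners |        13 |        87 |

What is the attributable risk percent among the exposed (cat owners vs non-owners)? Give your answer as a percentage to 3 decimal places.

risk, cat owners = 102/250 = 0.4080
risk, non-owners = 13/100 = 0.1300
AR% = (0.4080 − 0.1300) / 0.4080 = 0.6814 → 68.137%

68.137%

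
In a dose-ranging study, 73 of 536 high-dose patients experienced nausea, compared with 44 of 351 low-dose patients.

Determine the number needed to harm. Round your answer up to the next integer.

93

risk, high-dose patients = 73/536 = 0.136194
risk, low-dose patients = 44/351 = 0.125356
absolute risk difference = 0.010838
1 / 0.010838 = 92.268 → round up → 93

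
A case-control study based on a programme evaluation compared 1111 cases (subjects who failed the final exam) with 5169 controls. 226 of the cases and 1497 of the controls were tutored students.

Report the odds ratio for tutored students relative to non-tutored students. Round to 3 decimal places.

OR = (226 × 3672) / (1497 × 885) = 829872/1324845 ≈ 0.626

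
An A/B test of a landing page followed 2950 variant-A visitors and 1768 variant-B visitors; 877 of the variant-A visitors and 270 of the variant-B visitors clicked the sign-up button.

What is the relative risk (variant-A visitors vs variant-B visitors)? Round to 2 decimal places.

1.95

risk, variant-A visitors = 877/2950 = 0.2973
risk, variant-B visitors = 270/1768 = 0.1527
RR = 0.2973 / 0.1527 = 1.95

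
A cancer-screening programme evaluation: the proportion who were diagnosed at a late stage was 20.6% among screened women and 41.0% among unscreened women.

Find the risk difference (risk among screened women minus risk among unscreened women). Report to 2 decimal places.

risk difference = 0.2060 − 0.4100 = -0.20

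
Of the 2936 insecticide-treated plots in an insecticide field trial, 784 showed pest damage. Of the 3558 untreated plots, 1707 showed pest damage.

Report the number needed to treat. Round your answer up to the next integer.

risk, insecticide-treated plots = 784/2936 = 0.267030
risk, untreated plots = 1707/3558 = 0.479764
absolute risk difference = 0.212734
1 / 0.212734 = 4.701 → round up → 5

NNT ≈ 5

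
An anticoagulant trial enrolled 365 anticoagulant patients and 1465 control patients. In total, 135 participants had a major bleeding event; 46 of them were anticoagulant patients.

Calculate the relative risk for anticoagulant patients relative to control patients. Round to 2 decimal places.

anticoagulant patients without the outcome: 365 − 46 = 319
control patients with the outcome: 135 − 46 = 89
control patients without the outcome: 1465 − 89 = 1376
risk, anticoagulant patients = 46/365 = 0.1260
risk, control patients = 89/1465 = 0.0608
RR = 0.1260 / 0.0608 = 2.07

RR ≈ 2.07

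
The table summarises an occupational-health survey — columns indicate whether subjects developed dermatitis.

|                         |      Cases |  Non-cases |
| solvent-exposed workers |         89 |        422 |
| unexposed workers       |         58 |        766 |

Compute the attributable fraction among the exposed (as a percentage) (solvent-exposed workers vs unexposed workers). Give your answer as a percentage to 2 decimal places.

59.59%

risk, solvent-exposed workers = 89/511 = 0.1742
risk, unexposed workers = 58/824 = 0.0704
AR% = (0.1742 − 0.0704) / 0.1742 = 0.5959 → 59.59%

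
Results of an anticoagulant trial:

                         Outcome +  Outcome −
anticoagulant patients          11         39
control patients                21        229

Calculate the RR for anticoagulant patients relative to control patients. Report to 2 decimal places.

2.62

risk, anticoagulant patients = 11/50 = 0.2200
risk, control patients = 21/250 = 0.0840
RR = 0.2200 / 0.0840 = 2.62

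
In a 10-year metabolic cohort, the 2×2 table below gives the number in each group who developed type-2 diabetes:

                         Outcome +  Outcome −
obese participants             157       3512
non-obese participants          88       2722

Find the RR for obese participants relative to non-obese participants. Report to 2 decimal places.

risk, obese participants = 157/3669 = 0.04279
risk, non-obese participants = 88/2810 = 0.03132
RR = 0.04279 / 0.03132 = 1.37

1.37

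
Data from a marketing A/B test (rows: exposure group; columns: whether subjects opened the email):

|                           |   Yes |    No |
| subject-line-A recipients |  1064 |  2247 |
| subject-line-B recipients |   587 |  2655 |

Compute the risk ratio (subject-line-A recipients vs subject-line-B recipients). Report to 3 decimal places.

risk, subject-line-A recipients = 1064/3311 = 0.3214
risk, subject-line-B recipients = 587/3242 = 0.1811
RR = 0.3214 / 0.1811 = 1.775

1.775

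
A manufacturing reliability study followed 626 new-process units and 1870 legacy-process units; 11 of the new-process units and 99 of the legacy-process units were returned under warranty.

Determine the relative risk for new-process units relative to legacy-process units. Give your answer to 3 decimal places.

RR ≈ 0.332

risk, new-process units = 11/626 = 0.01757
risk, legacy-process units = 99/1870 = 0.05294
RR = 0.01757 / 0.05294 = 0.332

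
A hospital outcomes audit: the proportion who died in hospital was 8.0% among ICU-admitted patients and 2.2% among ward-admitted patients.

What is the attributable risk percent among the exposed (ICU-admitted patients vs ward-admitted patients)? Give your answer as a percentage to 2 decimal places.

AR% = (0.08000 − 0.02200) / 0.08000 = 0.7250 → 72.50%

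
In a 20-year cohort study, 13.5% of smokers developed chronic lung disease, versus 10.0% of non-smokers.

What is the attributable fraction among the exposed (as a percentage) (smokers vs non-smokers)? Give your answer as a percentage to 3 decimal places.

AR% = (0.1350 − 0.1000) / 0.1350 = 0.2593 → 25.926%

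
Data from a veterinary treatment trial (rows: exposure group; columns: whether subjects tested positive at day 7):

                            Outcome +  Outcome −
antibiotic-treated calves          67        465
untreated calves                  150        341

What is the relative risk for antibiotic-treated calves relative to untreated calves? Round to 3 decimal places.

RR ≈ 0.412

risk, antibiotic-treated calves = 67/532 = 0.1259
risk, untreated calves = 150/491 = 0.3055
RR = 0.1259 / 0.3055 = 0.412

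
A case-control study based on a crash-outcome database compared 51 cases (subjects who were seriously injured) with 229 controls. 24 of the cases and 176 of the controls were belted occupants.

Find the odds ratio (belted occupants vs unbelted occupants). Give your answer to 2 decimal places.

OR = (24 × 53) / (176 × 27) = 1272/4752 ≈ 0.27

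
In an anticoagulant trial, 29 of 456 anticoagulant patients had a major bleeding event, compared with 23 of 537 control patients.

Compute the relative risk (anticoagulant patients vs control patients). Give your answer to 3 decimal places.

RR: 1.485

risk, anticoagulant patients = 29/456 = 0.06360
risk, control patients = 23/537 = 0.04283
RR = 0.06360 / 0.04283 = 1.485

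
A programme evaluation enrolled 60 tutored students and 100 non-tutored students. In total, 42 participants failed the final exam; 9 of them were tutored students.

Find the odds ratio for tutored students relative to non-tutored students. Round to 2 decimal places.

tutored students without the outcome: 60 − 9 = 51
non-tutored students with the outcome: 42 − 9 = 33
non-tutored students without the outcome: 100 − 33 = 67
OR = (9 × 67) / (51 × 33) = 603/1683 ≈ 0.36

OR ≈ 0.36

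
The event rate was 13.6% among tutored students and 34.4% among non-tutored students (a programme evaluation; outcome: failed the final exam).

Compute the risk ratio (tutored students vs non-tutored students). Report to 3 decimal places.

RR = 0.1360 / 0.3440 = 0.395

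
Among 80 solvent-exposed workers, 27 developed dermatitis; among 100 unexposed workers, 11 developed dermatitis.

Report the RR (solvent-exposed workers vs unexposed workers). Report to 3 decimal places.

risk, solvent-exposed workers = 27/80 = 0.3375
risk, unexposed workers = 11/100 = 0.1100
RR = 0.3375 / 0.1100 = 3.068

3.068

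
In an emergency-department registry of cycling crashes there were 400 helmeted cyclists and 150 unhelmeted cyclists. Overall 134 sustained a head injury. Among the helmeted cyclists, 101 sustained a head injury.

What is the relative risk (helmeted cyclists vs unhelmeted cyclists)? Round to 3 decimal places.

1.148

helmeted cyclists without the outcome: 400 − 101 = 299
unhelmeted cyclists with the outcome: 134 − 101 = 33
unhelmeted cyclists without the outcome: 150 − 33 = 117
risk, helmeted cyclists = 101/400 = 0.2525
risk, unhelmeted cyclists = 33/150 = 0.2200
RR = 0.2525 / 0.2200 = 1.148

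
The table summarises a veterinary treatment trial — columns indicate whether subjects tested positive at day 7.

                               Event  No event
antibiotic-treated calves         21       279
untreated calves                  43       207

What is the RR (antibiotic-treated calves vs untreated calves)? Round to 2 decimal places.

RR = 0.41

risk, antibiotic-treated calves = 21/300 = 0.0700
risk, untreated calves = 43/250 = 0.1720
RR = 0.0700 / 0.1720 = 0.41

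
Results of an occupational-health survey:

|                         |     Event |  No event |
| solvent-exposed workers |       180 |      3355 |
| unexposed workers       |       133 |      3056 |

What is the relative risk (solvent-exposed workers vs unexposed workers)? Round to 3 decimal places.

risk, solvent-exposed workers = 180/3535 = 0.05092
risk, unexposed workers = 133/3189 = 0.04171
RR = 0.05092 / 0.04171 = 1.221

RR = 1.221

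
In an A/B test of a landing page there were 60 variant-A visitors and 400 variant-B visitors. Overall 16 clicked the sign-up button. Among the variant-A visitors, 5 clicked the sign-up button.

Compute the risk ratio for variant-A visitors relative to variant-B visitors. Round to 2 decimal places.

RR: 3.03

variant-A visitors without the outcome: 60 − 5 = 55
variant-B visitors with the outcome: 16 − 5 = 11
variant-B visitors without the outcome: 400 − 11 = 389
risk, variant-A visitors = 5/60 = 0.08333
risk, variant-B visitors = 11/400 = 0.02750
RR = 0.08333 / 0.02750 = 3.03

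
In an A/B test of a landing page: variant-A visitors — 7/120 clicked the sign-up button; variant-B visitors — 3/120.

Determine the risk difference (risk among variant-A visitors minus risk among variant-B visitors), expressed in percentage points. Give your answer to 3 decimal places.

3.333

risk, variant-A visitors = 7/120 = 0.05833
risk, variant-B visitors = 3/120 = 0.02500
risk difference = 0.05833 − 0.02500 = 0.03333 → 3.333 percentage points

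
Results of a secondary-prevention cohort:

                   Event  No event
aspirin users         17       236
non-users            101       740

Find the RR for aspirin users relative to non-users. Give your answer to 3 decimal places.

risk, aspirin users = 17/253 = 0.0672
risk, non-users = 101/841 = 0.1201
RR = 0.0672 / 0.1201 = 0.560

0.560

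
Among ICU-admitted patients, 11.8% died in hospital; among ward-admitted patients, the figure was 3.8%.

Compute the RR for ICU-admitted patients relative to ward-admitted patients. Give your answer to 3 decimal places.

RR = 0.11800 / 0.03800 = 3.105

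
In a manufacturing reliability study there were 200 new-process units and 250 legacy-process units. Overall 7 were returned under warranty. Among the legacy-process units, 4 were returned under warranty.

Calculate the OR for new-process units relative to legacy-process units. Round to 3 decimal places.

new-process units with the outcome: 7 − 4 = 3
new-process units without the outcome: 200 − 3 = 197
legacy-process units without the outcome: 250 − 4 = 246
odds, new-process units = 3/197 = 0.01523
odds, legacy-process units = 4/246 = 0.01626
OR = 0.01523 / 0.01626 = 0.937

0.937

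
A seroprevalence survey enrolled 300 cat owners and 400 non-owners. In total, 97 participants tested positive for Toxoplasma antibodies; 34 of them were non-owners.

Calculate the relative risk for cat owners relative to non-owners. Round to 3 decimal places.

cat owners with the outcome: 97 − 34 = 63
cat owners without the outcome: 300 − 63 = 237
non-owners without the outcome: 400 − 34 = 366
risk, cat owners = 63/300 = 0.2100
risk, non-owners = 34/400 = 0.0850
RR = 0.2100 / 0.0850 = 2.471

2.471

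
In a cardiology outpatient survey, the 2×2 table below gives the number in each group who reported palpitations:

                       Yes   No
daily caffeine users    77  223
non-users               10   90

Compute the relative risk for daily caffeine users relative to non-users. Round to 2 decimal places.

risk, daily caffeine users = 77/300 = 0.2567
risk, non-users = 10/100 = 0.1000
RR = 0.2567 / 0.1000 = 2.57

RR = 2.57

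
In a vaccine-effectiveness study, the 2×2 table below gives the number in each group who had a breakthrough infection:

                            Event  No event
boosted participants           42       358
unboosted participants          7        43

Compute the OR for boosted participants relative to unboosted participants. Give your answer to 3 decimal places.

OR = (42 × 43) / (358 × 7) = 1806/2506 ≈ 0.721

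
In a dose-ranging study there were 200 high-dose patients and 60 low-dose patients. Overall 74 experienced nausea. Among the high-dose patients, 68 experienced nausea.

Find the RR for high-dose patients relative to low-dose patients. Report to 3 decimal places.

RR: 3.400

high-dose patients without the outcome: 200 − 68 = 132
low-dose patients with the outcome: 74 − 68 = 6
low-dose patients without the outcome: 60 − 6 = 54
risk, high-dose patients = 68/200 = 0.3400
risk, low-dose patients = 6/60 = 0.1000
RR = 0.3400 / 0.1000 = 3.400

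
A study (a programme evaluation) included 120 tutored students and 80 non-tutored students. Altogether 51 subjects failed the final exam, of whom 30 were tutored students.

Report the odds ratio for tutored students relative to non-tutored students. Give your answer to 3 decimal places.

tutored students without the outcome: 120 − 30 = 90
non-tutored students with the outcome: 51 − 30 = 21
non-tutored students without the outcome: 80 − 21 = 59
OR = (30 × 59) / (90 × 21) = 1770/1890 ≈ 0.937

0.937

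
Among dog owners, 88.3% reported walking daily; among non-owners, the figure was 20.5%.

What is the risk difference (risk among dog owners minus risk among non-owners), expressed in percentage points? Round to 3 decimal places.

risk difference = 0.8830 − 0.2050 = 0.6780 → 67.800 percentage points

67.800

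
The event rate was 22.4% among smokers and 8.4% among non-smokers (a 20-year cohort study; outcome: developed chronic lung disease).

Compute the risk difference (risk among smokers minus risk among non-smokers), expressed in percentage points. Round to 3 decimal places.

risk difference = 0.2240 − 0.0840 = 0.1400 → 14.000 percentage points

RD = 14.000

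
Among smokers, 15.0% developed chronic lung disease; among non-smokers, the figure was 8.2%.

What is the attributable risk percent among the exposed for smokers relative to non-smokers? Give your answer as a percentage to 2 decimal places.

AR% = (0.1500 − 0.0820) / 0.1500 = 0.4533 → 45.33%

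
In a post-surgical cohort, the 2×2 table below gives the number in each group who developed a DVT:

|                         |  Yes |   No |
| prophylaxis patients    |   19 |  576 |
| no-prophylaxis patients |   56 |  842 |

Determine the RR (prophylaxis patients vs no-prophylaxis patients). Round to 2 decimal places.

0.51

risk, prophylaxis patients = 19/595 = 0.03193
risk, no-prophylaxis patients = 56/898 = 0.06236
RR = 0.03193 / 0.06236 = 0.51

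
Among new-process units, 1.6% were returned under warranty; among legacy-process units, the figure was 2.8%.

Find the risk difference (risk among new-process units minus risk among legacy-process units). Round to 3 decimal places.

risk difference = 0.01600 − 0.02800 = -0.012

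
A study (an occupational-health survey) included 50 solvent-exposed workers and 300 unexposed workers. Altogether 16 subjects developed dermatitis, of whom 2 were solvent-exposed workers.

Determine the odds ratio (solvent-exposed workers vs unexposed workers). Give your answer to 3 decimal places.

0.851

solvent-exposed workers without the outcome: 50 − 2 = 48
unexposed workers with the outcome: 16 − 2 = 14
unexposed workers without the outcome: 300 − 14 = 286
OR = (2 × 286) / (48 × 14) = 572/672 ≈ 0.851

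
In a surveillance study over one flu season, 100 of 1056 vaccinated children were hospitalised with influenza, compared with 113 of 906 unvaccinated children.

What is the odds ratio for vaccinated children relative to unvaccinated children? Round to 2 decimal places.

OR = (100 × 793) / (956 × 113) = 79300/108028 ≈ 0.73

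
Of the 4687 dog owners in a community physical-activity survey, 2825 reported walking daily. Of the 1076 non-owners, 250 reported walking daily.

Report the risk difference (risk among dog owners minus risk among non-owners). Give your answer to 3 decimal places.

risk, dog owners = 2825/4687 = 0.6027
risk, non-owners = 250/1076 = 0.2323
risk difference = 0.6027 − 0.2323 = 0.370

0.370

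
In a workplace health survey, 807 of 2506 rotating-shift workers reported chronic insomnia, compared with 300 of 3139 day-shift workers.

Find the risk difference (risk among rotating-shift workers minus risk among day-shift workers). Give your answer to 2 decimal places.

risk, rotating-shift workers = 807/2506 = 0.3220
risk, day-shift workers = 300/3139 = 0.0956
risk difference = 0.3220 − 0.0956 = 0.23

RD ≈ 0.23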